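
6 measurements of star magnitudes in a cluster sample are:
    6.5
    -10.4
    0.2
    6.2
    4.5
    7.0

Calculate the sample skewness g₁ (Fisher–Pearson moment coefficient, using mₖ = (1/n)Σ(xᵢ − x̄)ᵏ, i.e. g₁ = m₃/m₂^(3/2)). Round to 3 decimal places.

x̄ = (6.5 - 10.4 + 0.2 + 6.2 + 4.5 + 7.0) / 6 = 2.3333
deviations (xᵢ − x̄): 4.1667, -12.7333, -2.1333, 3.8667, 2.1667, 4.6667
Σ(xᵢ − x̄)² = 225.4733 ⇒ m₂ = 225.4733/6 = 37.57889
Σ(xᵢ − x̄)³ = -1832.3136 ⇒ m₃ = -1832.3136/6 = -305.38559
m₂^(3/2) = 37.57889^(1.5) = 230.36469
g₁ = m₃ / m₂^(3/2) = -305.38559 / 230.36469 ≈ -1.326

-1.326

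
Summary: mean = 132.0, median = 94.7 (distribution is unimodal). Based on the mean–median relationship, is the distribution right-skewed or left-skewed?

right-skewed

mean − median = 132.0 − 94.7 = 37.3
mean > median ⇒ the longer tail is on the right ⇒ right-skewed (positively skewed).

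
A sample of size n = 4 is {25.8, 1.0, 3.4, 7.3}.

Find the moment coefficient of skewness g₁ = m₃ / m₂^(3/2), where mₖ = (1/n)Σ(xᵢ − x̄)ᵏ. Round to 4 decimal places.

x̄ = (25.8 + 1.0 + 3.4 + 7.3) / 4 = 9.3750
deviations (xᵢ − x̄): 16.4250, -8.3750, -5.9750, -2.0750
Σ(xᵢ − x̄)² = 379.9275 ⇒ m₂ = 379.9275/4 = 94.98188
Σ(xᵢ − x̄)³ = 3621.4736 ⇒ m₃ = 3621.4736/4 = 905.36841
m₂^(3/2) = 94.98188^(1.5) = 925.68048
g₁ = m₃ / m₂^(3/2) = 905.36841 / 925.68048 ≈ 0.9781

0.9781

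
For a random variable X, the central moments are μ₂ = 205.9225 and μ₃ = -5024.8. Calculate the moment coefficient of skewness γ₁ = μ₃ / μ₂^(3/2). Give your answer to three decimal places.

-1.700

σ = √μ₂ = √205.9225 = 14.35000
σ³ = μ₂^(3/2) = 2954.98788
γ₁ = μ₃/σ³ = -5024.8 / 2954.98788 ≈ -1.700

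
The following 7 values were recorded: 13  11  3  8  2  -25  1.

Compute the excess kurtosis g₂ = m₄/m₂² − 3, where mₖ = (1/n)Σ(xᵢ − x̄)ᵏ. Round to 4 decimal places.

1.0576

x̄ = 1.8571
Σ(xᵢ − x̄)² = 968.8571 ⇒ m₂ = 138.40816
Σ(xᵢ − x̄)⁴ = 544112.7872 ⇒ m₄ = 77730.39817
m₂² = 19156.81966
g₂ = m₄/m₂² − 3 = 4.05758 − 3 ≈ 1.0576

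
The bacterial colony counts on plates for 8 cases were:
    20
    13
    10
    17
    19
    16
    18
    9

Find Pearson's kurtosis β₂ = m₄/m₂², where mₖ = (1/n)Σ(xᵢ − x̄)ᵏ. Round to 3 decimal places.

x̄ = 15.2500
Σ(xᵢ − x̄)² = 119.5000 ⇒ m₂ = 14.93750
Σ(xᵢ − x̄)⁴ = 3084.9063 ⇒ m₄ = 385.61328
m₂² = 223.12891
β₂ = m₄/m₂² = 385.61328 / 223.12891 ≈ 1.728

1.728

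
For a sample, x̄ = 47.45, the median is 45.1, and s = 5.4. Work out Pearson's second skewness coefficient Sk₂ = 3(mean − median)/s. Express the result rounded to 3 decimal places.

1.306

Sk₂ = 3(47.45 − 45.1) / 5.4 = 3 × 2.3500 / 5.4
    = 7.0500 / 5.4 ≈ 1.306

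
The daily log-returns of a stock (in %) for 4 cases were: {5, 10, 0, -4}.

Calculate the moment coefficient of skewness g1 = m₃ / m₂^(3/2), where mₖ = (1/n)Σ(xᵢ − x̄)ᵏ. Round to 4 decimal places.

x̄ = (5 + 10 + 0 - 4) / 4 = 2.7500
deviations (xᵢ − x̄): 2.2500, 7.2500, -2.7500, -6.7500
Σ(xᵢ − x̄)² = 110.7500 ⇒ m₂ = 110.7500/4 = 27.68750
Σ(xᵢ − x̄)³ = 64.1250 ⇒ m₃ = 64.1250/4 = 16.03125
m₂^(3/2) = 27.68750^(1.5) = 145.68862
g1 = m₃ / m₂^(3/2) = 16.03125 / 145.68862 ≈ 0.1100

0.1100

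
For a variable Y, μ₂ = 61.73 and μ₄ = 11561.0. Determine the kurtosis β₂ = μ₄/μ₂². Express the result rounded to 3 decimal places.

3.034

μ₂² = 61.73² = 3810.59290
μ₄/μ₂² = 11561.0 / 3810.59290 = 3.03391
β₂ ≈ 3.034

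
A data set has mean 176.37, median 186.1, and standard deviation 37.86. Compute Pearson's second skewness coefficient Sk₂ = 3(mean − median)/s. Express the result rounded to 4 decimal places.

Sk₂ = 3(176.37 − 186.1) / 37.86 = 3 × -9.7300 / 37.86
    = -29.1900 / 37.86 ≈ -0.7710

-0.7710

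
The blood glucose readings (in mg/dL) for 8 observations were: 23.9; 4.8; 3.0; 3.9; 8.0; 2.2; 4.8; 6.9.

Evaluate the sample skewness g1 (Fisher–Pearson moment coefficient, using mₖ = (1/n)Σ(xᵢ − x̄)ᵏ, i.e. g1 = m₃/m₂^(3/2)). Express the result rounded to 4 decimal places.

1.9485

x̄ = (23.9 + 4.8 + 3.0 + 3.9 + 8.0 + 2.2 + 4.8 + 6.9) / 8 = 7.1875
deviations (xᵢ − x̄): 16.7125, -2.3875, -4.1875, -3.2875, 0.8125, -4.9875, -2.3875, -0.2875
Σ(xᵢ − x̄)² = 344.6688 ⇒ m₂ = 344.6688/8 = 43.08359
Σ(xᵢ − x̄)³ = 4408.2001 ⇒ m₃ = 4408.2001/8 = 551.02501
m₂^(3/2) = 43.08359^(1.5) = 282.79250
g1 = m₃ / m₂^(3/2) = 551.02501 / 282.79250 ≈ 1.9485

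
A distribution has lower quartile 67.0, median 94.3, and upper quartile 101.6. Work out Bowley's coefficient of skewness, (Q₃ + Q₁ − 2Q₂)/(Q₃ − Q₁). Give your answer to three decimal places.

-0.578

numerator: Q₃ + Q₁ − 2Q₂ = 101.6 + 67.0 − 2×94.3 = -20.0000
denominator: Q₃ − Q₁ = 101.6 − 67.0 = 34.6000
Bowley skewness = -20.0000 / 34.6000 ≈ -0.578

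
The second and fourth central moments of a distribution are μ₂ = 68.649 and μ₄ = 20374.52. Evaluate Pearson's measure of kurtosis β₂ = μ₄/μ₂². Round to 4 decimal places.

μ₂² = 68.649² = 4712.68520
μ₄/μ₂² = 20374.52 / 4712.68520 = 4.32334
β₂ ≈ 4.3233

4.3233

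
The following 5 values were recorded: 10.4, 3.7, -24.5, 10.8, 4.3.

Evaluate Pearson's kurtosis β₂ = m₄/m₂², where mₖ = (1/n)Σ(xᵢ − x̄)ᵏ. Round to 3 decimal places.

3.001

x̄ = 0.9400
Σ(xᵢ − x̄)² = 852.8120 ⇒ m₂ = 170.56240
Σ(xᵢ − x̄)⁴ = 436505.4359 ⇒ m₄ = 87301.08717
m₂² = 29091.53229
β₂ = m₄/m₂² = 87301.08717 / 29091.53229 ≈ 3.001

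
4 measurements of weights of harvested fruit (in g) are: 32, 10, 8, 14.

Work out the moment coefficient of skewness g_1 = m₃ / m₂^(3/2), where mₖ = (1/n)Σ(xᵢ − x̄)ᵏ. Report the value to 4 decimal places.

x̄ = (32 + 10 + 8 + 14) / 4 = 16.0000
deviations (xᵢ − x̄): 16.0000, -6.0000, -8.0000, -2.0000
Σ(xᵢ − x̄)² = 360.0000 ⇒ m₂ = 360.0000/4 = 90.00000
Σ(xᵢ − x̄)³ = 3360.0000 ⇒ m₃ = 3360.0000/4 = 840.00000
m₂^(3/2) = 90.00000^(1.5) = 853.81497
g_1 = m₃ / m₂^(3/2) = 840.00000 / 853.81497 ≈ 0.9838

0.9838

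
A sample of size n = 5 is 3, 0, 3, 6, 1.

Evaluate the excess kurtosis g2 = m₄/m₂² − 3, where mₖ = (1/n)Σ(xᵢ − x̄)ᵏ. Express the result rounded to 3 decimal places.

x̄ = 2.6000
Σ(xᵢ − x̄)² = 21.2000 ⇒ m₂ = 4.24000
Σ(xᵢ − x̄)⁴ = 185.9360 ⇒ m₄ = 37.18720
m₂² = 17.97760
g2 = m₄/m₂² − 3 = 2.06853 − 3 ≈ -0.931

-0.931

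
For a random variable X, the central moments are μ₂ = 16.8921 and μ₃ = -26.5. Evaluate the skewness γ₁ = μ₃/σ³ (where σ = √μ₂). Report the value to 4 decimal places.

σ = √μ₂ = √16.8921 = 4.11000
σ³ = μ₂^(3/2) = 69.42653
γ₁ = μ₃/σ³ = -26.5 / 69.42653 ≈ -0.3817

-0.3817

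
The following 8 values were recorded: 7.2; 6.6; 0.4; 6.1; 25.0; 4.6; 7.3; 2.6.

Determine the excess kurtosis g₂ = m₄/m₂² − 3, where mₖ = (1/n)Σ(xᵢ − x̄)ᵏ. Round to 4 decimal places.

x̄ = 7.4750
Σ(xᵢ − x̄)² = 391.9750 ⇒ m₂ = 48.99688
Σ(xᵢ − x̄)⁴ = 97469.0079 ⇒ m₄ = 12183.62599
m₂² = 2400.69376
g₂ = m₄/m₂² − 3 = 5.07504 − 3 ≈ 2.0750

2.0750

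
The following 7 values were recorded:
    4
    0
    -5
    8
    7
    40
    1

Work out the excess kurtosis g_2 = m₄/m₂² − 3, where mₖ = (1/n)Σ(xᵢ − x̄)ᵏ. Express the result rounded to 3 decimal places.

1.404

x̄ = 7.8571
Σ(xᵢ − x̄)² = 1322.8571 ⇒ m₂ = 188.97959
Σ(xᵢ − x̄)⁴ = 1100996.4198 ⇒ m₄ = 157285.20283
m₂² = 35713.28613
g_2 = m₄/m₂² − 3 = 4.40411 − 3 ≈ 1.404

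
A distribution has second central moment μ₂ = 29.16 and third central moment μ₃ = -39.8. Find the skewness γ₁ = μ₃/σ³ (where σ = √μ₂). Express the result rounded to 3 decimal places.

σ = √μ₂ = √29.16 = 5.40000
σ³ = μ₂^(3/2) = 157.46400
γ₁ = μ₃/σ³ = -39.8 / 157.46400 ≈ -0.253

-0.253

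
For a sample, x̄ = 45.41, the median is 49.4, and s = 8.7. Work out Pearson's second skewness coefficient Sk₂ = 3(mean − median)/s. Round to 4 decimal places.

-1.3759

Sk₂ = 3(45.41 − 49.4) / 8.7 = 3 × -3.9900 / 8.7
    = -11.9700 / 8.7 ≈ -1.3759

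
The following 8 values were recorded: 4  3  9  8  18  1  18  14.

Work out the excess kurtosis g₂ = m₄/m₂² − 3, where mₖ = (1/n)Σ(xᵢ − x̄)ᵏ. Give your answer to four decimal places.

-1.4426

x̄ = 9.3750
Σ(xᵢ − x̄)² = 311.8750 ⇒ m₂ = 38.98438
Σ(xᵢ − x̄)⁴ = 18935.1191 ⇒ m₄ = 2366.88989
m₂² = 1519.78149
g₂ = m₄/m₂² − 3 = 1.55739 − 3 ≈ -1.4426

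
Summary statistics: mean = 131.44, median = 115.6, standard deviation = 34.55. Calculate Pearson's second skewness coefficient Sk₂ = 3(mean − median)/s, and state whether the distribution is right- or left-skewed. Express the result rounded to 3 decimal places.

1.375, right-skewed

Sk₂ = 3(131.44 − 115.6) / 34.55 = 3 × 15.8400 / 34.55
    = 47.5200 / 34.55 ≈ 1.375
Sk₂ > 0 ⇒ mean > median ⇒ right-skewed (positive skew).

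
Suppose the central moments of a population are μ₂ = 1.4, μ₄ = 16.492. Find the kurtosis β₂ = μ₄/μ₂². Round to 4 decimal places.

μ₂² = 1.4² = 1.96000
μ₄/μ₂² = 16.492 / 1.96000 = 8.41429
β₂ ≈ 8.4143

8.4143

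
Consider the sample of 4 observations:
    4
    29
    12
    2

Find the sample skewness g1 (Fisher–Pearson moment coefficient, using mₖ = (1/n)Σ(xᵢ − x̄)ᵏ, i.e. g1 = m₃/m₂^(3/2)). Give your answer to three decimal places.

x̄ = (4 + 29 + 12 + 2) / 4 = 11.7500
deviations (xᵢ − x̄): -7.7500, 17.2500, 0.2500, -9.7500
Σ(xᵢ − x̄)² = 452.7500 ⇒ m₂ = 452.7500/4 = 113.18750
Σ(xᵢ − x̄)³ = 3740.6250 ⇒ m₃ = 3740.6250/4 = 935.15625
m₂^(3/2) = 113.18750^(1.5) = 1204.19745
g1 = m₃ / m₂^(3/2) = 935.15625 / 1204.19745 ≈ 0.777

0.777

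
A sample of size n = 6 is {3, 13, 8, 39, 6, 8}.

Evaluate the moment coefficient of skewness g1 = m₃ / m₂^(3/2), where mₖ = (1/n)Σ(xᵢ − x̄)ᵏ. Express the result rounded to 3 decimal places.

x̄ = (3 + 13 + 8 + 39 + 6 + 8) / 6 = 12.8333
deviations (xᵢ − x̄): -9.8333, 0.1667, -4.8333, 26.1667, -6.8333, -4.8333
Σ(xᵢ − x̄)² = 874.8333 ⇒ m₂ = 874.8333/6 = 145.80556
Σ(xᵢ − x̄)³ = 16420.4444 ⇒ m₃ = 16420.4444/6 = 2736.74074
m₂^(3/2) = 145.80556^(1.5) = 1760.60166
g1 = m₃ / m₂^(3/2) = 2736.74074 / 1760.60166 ≈ 1.554

1.554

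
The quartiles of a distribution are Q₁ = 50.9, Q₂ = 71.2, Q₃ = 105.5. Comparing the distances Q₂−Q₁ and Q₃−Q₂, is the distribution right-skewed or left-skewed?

right-skewed

Q₂ − Q₁ = 20.3;  Q₃ − Q₂ = 34.3
Q₃ − Q₂ > Q₂ − Q₁ ⇒ the upper half is more spread out ⇒ right-skewed.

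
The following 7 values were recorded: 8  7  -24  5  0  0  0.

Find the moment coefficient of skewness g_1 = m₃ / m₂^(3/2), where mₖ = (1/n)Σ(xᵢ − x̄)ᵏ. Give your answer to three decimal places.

-1.620

x̄ = (8 + 7 - 24 + 5 + 0 + 0 + 0) / 7 = -0.5714
deviations (xᵢ − x̄): 8.5714, 7.5714, -23.4286, 5.5714, 0.5714, 0.5714, 0.5714
Σ(xᵢ − x̄)² = 711.7143 ⇒ m₂ = 711.7143/7 = 101.67347
Σ(xᵢ − x̄)³ = -11622.6122 ⇒ m₃ = -11622.6122/7 = -1660.37318
m₂^(3/2) = 101.67347^(1.5) = 1025.20677
g_1 = m₃ / m₂^(3/2) = -1660.37318 / 1025.20677 ≈ -1.620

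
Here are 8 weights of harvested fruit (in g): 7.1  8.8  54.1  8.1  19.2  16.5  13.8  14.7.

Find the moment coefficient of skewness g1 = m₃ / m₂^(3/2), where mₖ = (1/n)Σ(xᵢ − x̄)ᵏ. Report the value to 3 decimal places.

x̄ = (7.1 + 8.8 + 54.1 + 8.1 + 19.2 + 16.5 + 13.8 + 14.7) / 8 = 17.7875
deviations (xᵢ − x̄): -10.6875, -8.9875, 36.3125, -9.6875, 1.4125, -1.2875, -3.9875, -3.0875
Σ(xᵢ − x̄)² = 1636.5288 ⇒ m₂ = 1636.5288/8 = 204.56609
Σ(xᵢ − x̄)³ = 44933.5568 ⇒ m₃ = 44933.5568/8 = 5616.69461
m₂^(3/2) = 204.56609^(1.5) = 2925.83936
g1 = m₃ / m₂^(3/2) = 5616.69461 / 2925.83936 ≈ 1.920

1.920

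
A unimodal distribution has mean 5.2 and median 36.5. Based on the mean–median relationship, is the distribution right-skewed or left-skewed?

left-skewed

mean − median = 5.2 − 36.5 = -31.3
mean < median ⇒ the longer tail is on the left ⇒ left-skewed (negatively skewed).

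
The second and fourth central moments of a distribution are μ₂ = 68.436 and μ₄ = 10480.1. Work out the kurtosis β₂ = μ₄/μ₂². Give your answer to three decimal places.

μ₂² = 68.436² = 4683.48610
μ₄/μ₂² = 10480.1 / 4683.48610 = 2.23767
β₂ ≈ 2.238

2.238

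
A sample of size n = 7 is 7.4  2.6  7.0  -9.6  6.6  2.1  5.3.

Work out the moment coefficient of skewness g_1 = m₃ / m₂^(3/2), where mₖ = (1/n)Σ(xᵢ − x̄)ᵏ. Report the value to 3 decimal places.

-1.554

x̄ = (7.4 + 2.6 + 7.0 - 9.6 + 6.6 + 2.1 + 5.3) / 7 = 3.0571
deviations (xᵢ − x̄): 4.3429, -0.4571, 3.9429, -12.6571, 3.5429, -0.9571, 2.2429
Σ(xᵢ − x̄)² = 213.3171 ⇒ m₂ = 213.3171/7 = 30.47388
Σ(xᵢ − x̄)³ = -1829.7320 ⇒ m₃ = -1829.7320/7 = -261.39028
m₂^(3/2) = 30.47388^(1.5) = 168.22540
g_1 = m₃ / m₂^(3/2) = -261.39028 / 168.22540 ≈ -1.554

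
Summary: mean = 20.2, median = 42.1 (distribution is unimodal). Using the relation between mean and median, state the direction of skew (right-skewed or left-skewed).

left-skewed

mean − median = 20.2 − 42.1 = -21.9
mean < median ⇒ the longer tail is on the left ⇒ left-skewed (negatively skewed).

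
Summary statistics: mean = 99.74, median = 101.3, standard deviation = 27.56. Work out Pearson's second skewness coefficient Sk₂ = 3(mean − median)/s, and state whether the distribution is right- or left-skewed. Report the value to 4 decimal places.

Sk₂ = 3(99.74 − 101.3) / 27.56 = 3 × -1.5600 / 27.56
    = -4.6800 / 27.56 ≈ -0.1698
Sk₂ < 0 ⇒ mean < median ⇒ left-skewed (negative skew).

-0.1698, left-skewed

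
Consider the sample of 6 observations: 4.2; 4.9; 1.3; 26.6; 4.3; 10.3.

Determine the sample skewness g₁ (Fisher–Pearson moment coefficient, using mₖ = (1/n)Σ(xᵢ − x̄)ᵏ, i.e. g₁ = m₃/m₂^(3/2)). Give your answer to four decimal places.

1.4288

x̄ = (4.2 + 4.9 + 1.3 + 26.6 + 4.3 + 10.3) / 6 = 8.6000
deviations (xᵢ − x̄): -4.4000, -3.7000, -7.3000, 18.0000, -4.3000, 1.7000
Σ(xᵢ − x̄)² = 431.7200 ⇒ m₂ = 431.7200/6 = 71.95333
Σ(xᵢ − x̄)³ = 5232.5520 ⇒ m₃ = 5232.5520/6 = 872.09200
m₂^(3/2) = 71.95333^(1.5) = 610.34639
g₁ = m₃ / m₂^(3/2) = 872.09200 / 610.34639 ≈ 1.4288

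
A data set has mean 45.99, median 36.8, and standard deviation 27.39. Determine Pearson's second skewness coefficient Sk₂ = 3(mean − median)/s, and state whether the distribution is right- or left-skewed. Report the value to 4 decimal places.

Sk₂ = 3(45.99 − 36.8) / 27.39 = 3 × 9.1900 / 27.39
    = 27.5700 / 27.39 ≈ 1.0066
Sk₂ > 0 ⇒ mean > median ⇒ right-skewed (positive skew).

1.0066, right-skewed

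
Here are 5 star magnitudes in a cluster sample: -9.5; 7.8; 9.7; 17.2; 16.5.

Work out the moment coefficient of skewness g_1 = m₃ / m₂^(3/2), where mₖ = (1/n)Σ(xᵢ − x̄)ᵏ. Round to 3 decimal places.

-0.988

x̄ = (-9.5 + 7.8 + 9.7 + 17.2 + 16.5) / 5 = 8.3400
deviations (xᵢ − x̄): -17.8400, -0.5400, 1.3600, 8.8600, 8.1600
Σ(xᵢ − x̄)² = 465.4920 ⇒ m₂ = 465.4920/5 = 93.09840
Σ(xᵢ − x̄)³ = -4436.6554 ⇒ m₃ = -4436.6554/5 = -887.33107
m₂^(3/2) = 93.09840^(1.5) = 898.28330
g_1 = m₃ / m₂^(3/2) = -887.33107 / 898.28330 ≈ -0.988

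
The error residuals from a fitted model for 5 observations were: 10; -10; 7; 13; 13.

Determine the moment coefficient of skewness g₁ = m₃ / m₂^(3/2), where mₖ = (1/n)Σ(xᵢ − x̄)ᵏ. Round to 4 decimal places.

-1.2642

x̄ = (10 - 10 + 7 + 13 + 13) / 5 = 6.6000
deviations (xᵢ − x̄): 3.4000, -16.6000, 0.4000, 6.4000, 6.4000
Σ(xᵢ − x̄)² = 369.2000 ⇒ m₂ = 369.2000/5 = 73.84000
Σ(xᵢ − x̄)³ = -4010.6400 ⇒ m₃ = -4010.6400/5 = -802.12800
m₂^(3/2) = 73.84000^(1.5) = 634.50863
g₁ = m₃ / m₂^(3/2) = -802.12800 / 634.50863 ≈ -1.2642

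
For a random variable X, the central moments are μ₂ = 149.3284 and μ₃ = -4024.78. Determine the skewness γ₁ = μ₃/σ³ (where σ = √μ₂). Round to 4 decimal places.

σ = √μ₂ = √149.3284 = 12.22000
σ³ = μ₂^(3/2) = 1824.79305
γ₁ = μ₃/σ³ = -4024.78 / 1824.79305 ≈ -2.2056

-2.2056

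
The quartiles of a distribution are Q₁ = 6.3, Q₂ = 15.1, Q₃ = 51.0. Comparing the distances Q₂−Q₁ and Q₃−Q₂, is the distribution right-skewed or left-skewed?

Q₂ − Q₁ = 8.8;  Q₃ − Q₂ = 35.9
Q₃ − Q₂ > Q₂ − Q₁ ⇒ the upper half is more spread out ⇒ right-skewed.

right-skewed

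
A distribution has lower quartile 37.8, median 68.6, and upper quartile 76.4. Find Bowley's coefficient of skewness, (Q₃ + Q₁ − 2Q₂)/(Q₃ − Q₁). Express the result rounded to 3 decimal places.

numerator: Q₃ + Q₁ − 2Q₂ = 76.4 + 37.8 − 2×68.6 = -23.0000
denominator: Q₃ − Q₁ = 76.4 − 37.8 = 38.6000
Bowley skewness = -23.0000 / 38.6000 ≈ -0.596

-0.596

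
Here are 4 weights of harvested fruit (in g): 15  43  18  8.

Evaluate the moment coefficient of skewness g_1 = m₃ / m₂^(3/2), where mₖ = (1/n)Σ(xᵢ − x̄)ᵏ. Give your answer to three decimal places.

x̄ = (15 + 43 + 18 + 8) / 4 = 21.0000
deviations (xᵢ − x̄): -6.0000, 22.0000, -3.0000, -13.0000
Σ(xᵢ − x̄)² = 698.0000 ⇒ m₂ = 698.0000/4 = 174.50000
Σ(xᵢ − x̄)³ = 8208.0000 ⇒ m₃ = 8208.0000/4 = 2052.00000
m₂^(3/2) = 174.50000^(1.5) = 2305.11792
g_1 = m₃ / m₂^(3/2) = 2052.00000 / 2305.11792 ≈ 0.890

0.890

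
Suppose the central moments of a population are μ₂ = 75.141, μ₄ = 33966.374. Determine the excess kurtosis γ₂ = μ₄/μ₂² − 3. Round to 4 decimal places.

μ₂² = 75.141² = 5646.16988
μ₄/μ₂² = 33966.374 / 5646.16988 = 6.01583
γ₂ = 6.01583 − 3 ≈ 3.0158

3.0158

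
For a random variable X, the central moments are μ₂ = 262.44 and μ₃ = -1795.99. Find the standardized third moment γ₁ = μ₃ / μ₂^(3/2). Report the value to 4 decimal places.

σ = √μ₂ = √262.44 = 16.20000
σ³ = μ₂^(3/2) = 4251.52800
γ₁ = μ₃/σ³ = -1795.99 / 4251.52800 ≈ -0.4224

-0.4224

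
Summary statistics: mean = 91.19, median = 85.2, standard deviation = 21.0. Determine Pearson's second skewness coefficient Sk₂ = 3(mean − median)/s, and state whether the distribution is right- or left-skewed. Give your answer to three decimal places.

0.856, right-skewed

Sk₂ = 3(91.19 − 85.2) / 21.0 = 3 × 5.9900 / 21.0
    = 17.9700 / 21.0 ≈ 0.856
Sk₂ > 0 ⇒ mean > median ⇒ right-skewed (positive skew).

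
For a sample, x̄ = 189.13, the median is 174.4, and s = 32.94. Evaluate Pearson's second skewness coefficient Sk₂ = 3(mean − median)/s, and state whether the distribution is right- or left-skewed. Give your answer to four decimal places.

1.3415, right-skewed

Sk₂ = 3(189.13 − 174.4) / 32.94 = 3 × 14.7300 / 32.94
    = 44.1900 / 32.94 ≈ 1.3415
Sk₂ > 0 ⇒ mean > median ⇒ right-skewed (positive skew).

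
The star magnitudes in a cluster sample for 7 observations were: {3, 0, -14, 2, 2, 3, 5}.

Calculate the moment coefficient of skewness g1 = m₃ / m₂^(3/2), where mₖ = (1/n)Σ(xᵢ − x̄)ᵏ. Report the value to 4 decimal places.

-1.8110

x̄ = (3 + 0 - 14 + 2 + 2 + 3 + 5) / 7 = 0.1429
deviations (xᵢ − x̄): 2.8571, -0.1429, -14.1429, 1.8571, 1.8571, 2.8571, 4.8571
Σ(xᵢ − x̄)² = 246.8571 ⇒ m₂ = 246.8571/7 = 35.26531
Σ(xᵢ − x̄)³ = -2654.8163 ⇒ m₃ = -2654.8163/7 = -379.25948
m₂^(3/2) = 35.26531^(1.5) = 209.42161
g1 = m₃ / m₂^(3/2) = -379.25948 / 209.42161 ≈ -1.8110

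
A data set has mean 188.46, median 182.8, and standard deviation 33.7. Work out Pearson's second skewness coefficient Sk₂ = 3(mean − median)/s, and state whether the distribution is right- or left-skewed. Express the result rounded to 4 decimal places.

0.5039, right-skewed

Sk₂ = 3(188.46 − 182.8) / 33.7 = 3 × 5.6600 / 33.7
    = 16.9800 / 33.7 ≈ 0.5039
Sk₂ > 0 ⇒ mean > median ⇒ right-skewed (positive skew).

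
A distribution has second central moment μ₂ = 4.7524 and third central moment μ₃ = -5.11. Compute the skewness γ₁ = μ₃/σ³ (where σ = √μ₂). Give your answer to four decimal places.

σ = √μ₂ = √4.7524 = 2.18000
σ³ = μ₂^(3/2) = 10.36023
γ₁ = μ₃/σ³ = -5.11 / 10.36023 ≈ -0.4932

-0.4932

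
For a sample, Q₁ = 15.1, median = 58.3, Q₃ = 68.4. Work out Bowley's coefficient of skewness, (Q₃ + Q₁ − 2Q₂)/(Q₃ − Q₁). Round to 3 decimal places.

numerator: Q₃ + Q₁ − 2Q₂ = 68.4 + 15.1 − 2×58.3 = -33.1000
denominator: Q₃ − Q₁ = 68.4 − 15.1 = 53.3000
Bowley skewness = -33.1000 / 53.3000 ≈ -0.621

-0.621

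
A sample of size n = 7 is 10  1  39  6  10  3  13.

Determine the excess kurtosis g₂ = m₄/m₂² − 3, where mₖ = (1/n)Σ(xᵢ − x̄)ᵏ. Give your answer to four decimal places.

x̄ = 11.7143
Σ(xᵢ − x̄)² = 975.4286 ⇒ m₂ = 139.34694
Σ(xᵢ − x̄)⁴ = 574326.4723 ⇒ m₄ = 82046.63890
m₂² = 19417.56935
g₂ = m₄/m₂² − 3 = 4.22538 − 3 ≈ 1.2254

1.2254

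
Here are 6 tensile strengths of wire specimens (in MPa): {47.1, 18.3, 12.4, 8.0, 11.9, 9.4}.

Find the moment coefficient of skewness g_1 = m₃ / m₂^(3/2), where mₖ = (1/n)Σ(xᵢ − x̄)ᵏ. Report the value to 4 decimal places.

x̄ = (47.1 + 18.3 + 12.4 + 8.0 + 11.9 + 9.4) / 6 = 17.8500
deviations (xᵢ − x̄): 29.2500, 0.4500, -5.4500, -9.8500, -5.9500, -8.4500
Σ(xᵢ − x̄)² = 1089.2950 ⇒ m₂ = 1089.2950/6 = 181.54917
Σ(xᵢ − x̄)³ = 23093.7480 ⇒ m₃ = 23093.7480/6 = 3848.95800
m₂^(3/2) = 181.54917^(1.5) = 2446.19678
g_1 = m₃ / m₂^(3/2) = 3848.95800 / 2446.19678 ≈ 1.5734

1.5734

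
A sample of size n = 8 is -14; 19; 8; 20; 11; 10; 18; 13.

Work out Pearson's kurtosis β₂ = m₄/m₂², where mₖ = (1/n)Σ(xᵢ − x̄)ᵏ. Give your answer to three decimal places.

x̄ = 10.6250
Σ(xᵢ − x̄)² = 831.8750 ⇒ m₂ = 103.98438
Σ(xᵢ − x̄)⁴ = 383391.8691 ⇒ m₄ = 47923.98364
m₂² = 10812.75024
β₂ = m₄/m₂² = 47923.98364 / 10812.75024 ≈ 4.432

4.432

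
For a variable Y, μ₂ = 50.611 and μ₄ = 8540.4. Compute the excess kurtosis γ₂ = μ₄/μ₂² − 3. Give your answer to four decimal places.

0.3342

μ₂² = 50.611² = 2561.47332
μ₄/μ₂² = 8540.4 / 2561.47332 = 3.33417
γ₂ = 3.33417 − 3 ≈ 0.3342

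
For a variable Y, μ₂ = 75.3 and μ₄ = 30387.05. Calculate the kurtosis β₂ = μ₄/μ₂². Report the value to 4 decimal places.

μ₂² = 75.3² = 5670.09000
μ₄/μ₂² = 30387.05 / 5670.09000 = 5.35918
β₂ ≈ 5.3592

5.3592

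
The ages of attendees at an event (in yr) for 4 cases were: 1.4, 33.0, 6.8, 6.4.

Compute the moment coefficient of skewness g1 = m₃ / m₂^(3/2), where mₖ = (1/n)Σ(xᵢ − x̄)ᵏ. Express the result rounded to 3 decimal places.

x̄ = (1.4 + 33.0 + 6.8 + 6.4) / 4 = 11.9000
deviations (xᵢ − x̄): -10.5000, 21.1000, -5.1000, -5.5000
Σ(xᵢ − x̄)² = 611.7200 ⇒ m₂ = 611.7200/4 = 152.93000
Σ(xᵢ − x̄)³ = 7937.2800 ⇒ m₃ = 7937.2800/4 = 1984.32000
m₂^(3/2) = 152.93000^(1.5) = 1891.20685
g1 = m₃ / m₂^(3/2) = 1984.32000 / 1891.20685 ≈ 1.049

1.049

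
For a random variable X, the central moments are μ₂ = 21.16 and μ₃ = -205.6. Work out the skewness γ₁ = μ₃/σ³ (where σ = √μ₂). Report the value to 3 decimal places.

σ = √μ₂ = √21.16 = 4.60000
σ³ = μ₂^(3/2) = 97.33600
γ₁ = μ₃/σ³ = -205.6 / 97.33600 ≈ -2.112

-2.112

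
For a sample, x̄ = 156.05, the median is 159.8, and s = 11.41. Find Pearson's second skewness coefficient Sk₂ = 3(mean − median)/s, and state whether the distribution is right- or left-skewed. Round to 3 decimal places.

-0.986, left-skewed

Sk₂ = 3(156.05 − 159.8) / 11.41 = 3 × -3.7500 / 11.41
    = -11.2500 / 11.41 ≈ -0.986
Sk₂ < 0 ⇒ mean < median ⇒ left-skewed (negative skew).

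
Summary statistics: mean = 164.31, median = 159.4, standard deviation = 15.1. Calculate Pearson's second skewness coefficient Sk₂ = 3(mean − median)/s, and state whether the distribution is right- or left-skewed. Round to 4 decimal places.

0.9755, right-skewed

Sk₂ = 3(164.31 − 159.4) / 15.1 = 3 × 4.9100 / 15.1
    = 14.7300 / 15.1 ≈ 0.9755
Sk₂ > 0 ⇒ mean > median ⇒ right-skewed (positive skew).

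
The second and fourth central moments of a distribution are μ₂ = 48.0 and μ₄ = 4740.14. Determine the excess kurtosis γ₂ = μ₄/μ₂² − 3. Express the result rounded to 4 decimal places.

μ₂² = 48.0² = 2304.00000
μ₄/μ₂² = 4740.14 / 2304.00000 = 2.05735
γ₂ = 2.05735 − 3 ≈ -0.9426

-0.9426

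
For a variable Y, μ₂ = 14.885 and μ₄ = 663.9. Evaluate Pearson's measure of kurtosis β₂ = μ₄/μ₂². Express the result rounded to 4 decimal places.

μ₂² = 14.885² = 221.56323
μ₄/μ₂² = 663.9 / 221.56323 = 2.99644
β₂ ≈ 2.9964

2.9964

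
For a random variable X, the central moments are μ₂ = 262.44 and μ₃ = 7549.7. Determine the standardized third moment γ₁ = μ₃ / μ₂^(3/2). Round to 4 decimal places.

σ = √μ₂ = √262.44 = 16.20000
σ³ = μ₂^(3/2) = 4251.52800
γ₁ = μ₃/σ³ = 7549.7 / 4251.52800 ≈ 1.7758

1.7758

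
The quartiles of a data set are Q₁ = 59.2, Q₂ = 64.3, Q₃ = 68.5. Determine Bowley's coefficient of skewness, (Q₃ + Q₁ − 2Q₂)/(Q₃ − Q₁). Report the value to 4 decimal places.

-0.0968

numerator: Q₃ + Q₁ − 2Q₂ = 68.5 + 59.2 − 2×64.3 = -0.9000
denominator: Q₃ − Q₁ = 68.5 − 59.2 = 9.3000
Bowley skewness = -0.9000 / 9.3000 ≈ -0.0968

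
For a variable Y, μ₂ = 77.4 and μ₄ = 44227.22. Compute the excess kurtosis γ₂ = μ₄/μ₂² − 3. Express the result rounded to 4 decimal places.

4.3826

μ₂² = 77.4² = 5990.76000
μ₄/μ₂² = 44227.22 / 5990.76000 = 7.38257
γ₂ = 7.38257 − 3 ≈ 4.3826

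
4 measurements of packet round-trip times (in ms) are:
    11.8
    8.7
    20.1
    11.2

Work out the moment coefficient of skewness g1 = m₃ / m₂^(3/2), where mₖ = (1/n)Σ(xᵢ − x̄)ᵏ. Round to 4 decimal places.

x̄ = (11.8 + 8.7 + 20.1 + 11.2) / 4 = 12.9500
deviations (xᵢ − x̄): -1.1500, -4.2500, 7.1500, -1.7500
Σ(xᵢ − x̄)² = 73.5700 ⇒ m₂ = 73.5700/4 = 18.39250
Σ(xᵢ − x̄)³ = 281.8800 ⇒ m₃ = 281.8800/4 = 70.47000
m₂^(3/2) = 18.39250^(1.5) = 78.87895
g1 = m₃ / m₂^(3/2) = 70.47000 / 78.87895 ≈ 0.8934

0.8934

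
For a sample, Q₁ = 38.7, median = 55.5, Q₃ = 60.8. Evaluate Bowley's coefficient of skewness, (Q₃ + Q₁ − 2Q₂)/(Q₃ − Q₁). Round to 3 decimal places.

numerator: Q₃ + Q₁ − 2Q₂ = 60.8 + 38.7 − 2×55.5 = -11.5000
denominator: Q₃ − Q₁ = 60.8 − 38.7 = 22.1000
Bowley skewness = -11.5000 / 22.1000 ≈ -0.520

-0.520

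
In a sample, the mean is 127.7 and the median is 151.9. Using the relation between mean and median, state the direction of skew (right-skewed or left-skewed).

left-skewed

mean − median = 127.7 − 151.9 = -24.2
mean < median ⇒ the longer tail is on the left ⇒ left-skewed (negatively skewed).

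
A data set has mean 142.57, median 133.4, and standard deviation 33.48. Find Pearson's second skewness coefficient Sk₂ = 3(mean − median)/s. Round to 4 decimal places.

Sk₂ = 3(142.57 − 133.4) / 33.48 = 3 × 9.1700 / 33.48
    = 27.5100 / 33.48 ≈ 0.8217

0.8217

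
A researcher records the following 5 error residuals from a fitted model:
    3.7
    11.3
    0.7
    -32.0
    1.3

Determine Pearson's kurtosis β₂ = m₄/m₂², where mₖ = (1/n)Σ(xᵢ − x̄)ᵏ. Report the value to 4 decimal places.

2.9824

x̄ = -3.0000
Σ(xᵢ − x̄)² = 1122.5600 ⇒ m₂ = 224.51200
Σ(xᵢ − x̄)⁴ = 751641.5684 ⇒ m₄ = 150328.31368
m₂² = 50405.63814
β₂ = m₄/m₂² = 150328.31368 / 50405.63814 ≈ 2.9824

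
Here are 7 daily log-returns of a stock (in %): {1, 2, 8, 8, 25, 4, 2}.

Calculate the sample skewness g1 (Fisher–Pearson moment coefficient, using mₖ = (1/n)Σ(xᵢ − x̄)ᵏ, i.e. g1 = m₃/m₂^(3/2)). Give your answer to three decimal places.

1.581

x̄ = (1 + 2 + 8 + 8 + 25 + 4 + 2) / 7 = 7.1429
deviations (xᵢ − x̄): -6.1429, -5.1429, 0.8571, 0.8571, 17.8571, -3.1429, -5.1429
Σ(xᵢ − x̄)² = 420.8571 ⇒ m₂ = 420.8571/7 = 60.12245
Σ(xᵢ − x̄)³ = 5160.6122 ⇒ m₃ = 5160.6122/7 = 737.23032
m₂^(3/2) = 60.12245^(1.5) = 466.18146
g1 = m₃ / m₂^(3/2) = 737.23032 / 466.18146 ≈ 1.581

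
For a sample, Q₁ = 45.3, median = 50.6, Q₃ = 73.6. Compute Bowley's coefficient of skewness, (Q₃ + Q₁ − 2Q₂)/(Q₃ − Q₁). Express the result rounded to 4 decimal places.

numerator: Q₃ + Q₁ − 2Q₂ = 73.6 + 45.3 − 2×50.6 = 17.7000
denominator: Q₃ − Q₁ = 73.6 − 45.3 = 28.3000
Bowley skewness = 17.7000 / 28.3000 ≈ 0.6254

0.6254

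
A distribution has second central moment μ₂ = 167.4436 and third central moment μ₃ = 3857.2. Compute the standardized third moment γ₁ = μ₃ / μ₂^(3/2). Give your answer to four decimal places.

1.7802

σ = √μ₂ = √167.4436 = 12.94000
σ³ = μ₂^(3/2) = 2166.72018
γ₁ = μ₃/σ³ = 3857.2 / 2166.72018 ≈ 1.7802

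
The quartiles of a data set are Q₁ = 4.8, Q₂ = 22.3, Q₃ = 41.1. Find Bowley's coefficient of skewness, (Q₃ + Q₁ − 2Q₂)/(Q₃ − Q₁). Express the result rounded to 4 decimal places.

0.0358

numerator: Q₃ + Q₁ − 2Q₂ = 41.1 + 4.8 − 2×22.3 = 1.3000
denominator: Q₃ − Q₁ = 41.1 − 4.8 = 36.3000
Bowley skewness = 1.3000 / 36.3000 ≈ 0.0358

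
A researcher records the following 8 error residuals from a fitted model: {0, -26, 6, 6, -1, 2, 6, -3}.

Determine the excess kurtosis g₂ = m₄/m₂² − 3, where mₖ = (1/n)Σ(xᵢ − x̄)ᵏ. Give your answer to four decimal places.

1.9742

x̄ = -1.2500
Σ(xᵢ − x̄)² = 785.5000 ⇒ m₂ = 98.18750
Σ(xᵢ − x̄)⁴ = 383644.6563 ⇒ m₄ = 47955.58203
m₂² = 9640.78516
g₂ = m₄/m₂² − 3 = 4.97424 − 3 ≈ 1.9742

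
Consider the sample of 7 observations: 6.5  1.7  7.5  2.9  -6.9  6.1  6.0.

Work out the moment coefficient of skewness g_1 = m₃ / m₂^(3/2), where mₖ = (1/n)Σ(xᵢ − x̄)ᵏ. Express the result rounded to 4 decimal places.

x̄ = (6.5 + 1.7 + 7.5 + 2.9 - 6.9 + 6.1 + 6.0) / 7 = 3.4000
deviations (xᵢ − x̄): 3.1000, -1.7000, 4.1000, -0.5000, -10.3000, 2.7000, 2.6000
Σ(xᵢ − x̄)² = 149.7000 ⇒ m₂ = 149.7000/7 = 21.38571
Σ(xᵢ − x̄)³ = -961.7940 ⇒ m₃ = -961.7940/7 = -137.39914
m₂^(3/2) = 21.38571^(1.5) = 98.89757
g_1 = m₃ / m₂^(3/2) = -137.39914 / 98.89757 ≈ -1.3893

-1.3893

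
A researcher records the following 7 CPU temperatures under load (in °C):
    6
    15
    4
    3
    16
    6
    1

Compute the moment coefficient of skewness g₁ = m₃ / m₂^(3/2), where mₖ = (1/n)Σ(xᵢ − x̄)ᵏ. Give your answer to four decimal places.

0.6678

x̄ = (6 + 15 + 4 + 3 + 16 + 6 + 1) / 7 = 7.2857
deviations (xᵢ − x̄): -1.2857, 7.7143, -3.2857, -4.2857, 8.7143, -1.2857, -6.2857
Σ(xᵢ − x̄)² = 207.4286 ⇒ m₂ = 207.4286/7 = 29.63265
Σ(xᵢ − x̄)³ = 754.0408 ⇒ m₃ = 754.0408/7 = 107.72012
m₂^(3/2) = 29.63265^(1.5) = 161.30796
g₁ = m₃ / m₂^(3/2) = 107.72012 / 161.30796 ≈ 0.6678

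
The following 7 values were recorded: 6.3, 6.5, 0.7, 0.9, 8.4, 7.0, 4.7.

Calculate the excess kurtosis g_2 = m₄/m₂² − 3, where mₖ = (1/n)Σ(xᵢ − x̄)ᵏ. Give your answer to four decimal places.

-1.2404

x̄ = 4.9286
Σ(xᵢ − x̄)² = 54.8543 ⇒ m₂ = 7.83633
Σ(xᵢ − x̄)⁴ = 756.3880 ⇒ m₄ = 108.05542
m₂² = 61.40801
g_2 = m₄/m₂² − 3 = 1.75963 − 3 ≈ -1.2404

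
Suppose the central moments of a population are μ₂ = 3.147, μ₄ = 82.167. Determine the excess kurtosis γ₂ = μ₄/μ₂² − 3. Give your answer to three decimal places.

μ₂² = 3.147² = 9.90361
μ₄/μ₂² = 82.167 / 9.90361 = 8.29667
γ₂ = 8.29667 − 3 ≈ 5.297

5.297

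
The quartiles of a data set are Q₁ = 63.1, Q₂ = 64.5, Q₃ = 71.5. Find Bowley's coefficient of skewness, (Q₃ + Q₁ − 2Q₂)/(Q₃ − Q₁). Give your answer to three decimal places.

numerator: Q₃ + Q₁ − 2Q₂ = 71.5 + 63.1 − 2×64.5 = 5.6000
denominator: Q₃ − Q₁ = 71.5 − 63.1 = 8.4000
Bowley skewness = 5.6000 / 8.4000 ≈ 0.667

0.667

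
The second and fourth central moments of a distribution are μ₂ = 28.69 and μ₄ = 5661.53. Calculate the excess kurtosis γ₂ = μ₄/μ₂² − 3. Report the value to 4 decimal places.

μ₂² = 28.69² = 823.11610
μ₄/μ₂² = 5661.53 / 823.11610 = 6.87817
γ₂ = 6.87817 − 3 ≈ 3.8782

3.8782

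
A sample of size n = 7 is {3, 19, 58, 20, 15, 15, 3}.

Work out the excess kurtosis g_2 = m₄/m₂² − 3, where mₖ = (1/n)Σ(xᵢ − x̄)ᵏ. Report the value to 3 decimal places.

x̄ = 19.0000
Σ(xᵢ − x̄)² = 2066.0000 ⇒ m₂ = 295.14286
Σ(xᵢ − x̄)⁴ = 2445026.0000 ⇒ m₄ = 349289.42857
m₂² = 87109.30612
g_2 = m₄/m₂² − 3 = 4.00978 − 3 ≈ 1.010

1.010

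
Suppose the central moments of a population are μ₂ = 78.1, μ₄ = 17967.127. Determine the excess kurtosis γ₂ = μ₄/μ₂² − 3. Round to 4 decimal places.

-0.0544

μ₂² = 78.1² = 6099.61000
μ₄/μ₂² = 17967.127 / 6099.61000 = 2.94562
γ₂ = 2.94562 − 3 ≈ -0.0544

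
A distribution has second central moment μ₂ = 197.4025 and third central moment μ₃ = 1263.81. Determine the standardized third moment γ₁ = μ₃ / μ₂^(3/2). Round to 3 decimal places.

0.456

σ = √μ₂ = √197.4025 = 14.05000
σ³ = μ₂^(3/2) = 2773.50513
γ₁ = μ₃/σ³ = 1263.81 / 2773.50513 ≈ 0.456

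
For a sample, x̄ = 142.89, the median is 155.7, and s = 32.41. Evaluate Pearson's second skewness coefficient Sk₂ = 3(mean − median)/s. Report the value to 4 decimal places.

Sk₂ = 3(142.89 − 155.7) / 32.41 = 3 × -12.8100 / 32.41
    = -38.4300 / 32.41 ≈ -1.1857

-1.1857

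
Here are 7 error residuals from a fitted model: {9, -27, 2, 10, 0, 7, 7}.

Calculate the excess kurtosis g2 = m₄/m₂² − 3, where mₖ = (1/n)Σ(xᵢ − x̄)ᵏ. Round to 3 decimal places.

1.452

x̄ = 1.1429
Σ(xᵢ − x̄)² = 1002.8571 ⇒ m₂ = 143.26531
Σ(xᵢ − x̄)⁴ = 639617.8076 ⇒ m₄ = 91373.97251
m₂² = 20524.94794
g2 = m₄/m₂² − 3 = 4.45185 − 3 ≈ 1.452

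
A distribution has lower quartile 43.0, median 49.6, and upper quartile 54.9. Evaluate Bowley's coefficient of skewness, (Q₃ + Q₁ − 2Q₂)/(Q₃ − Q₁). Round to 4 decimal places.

numerator: Q₃ + Q₁ − 2Q₂ = 54.9 + 43.0 − 2×49.6 = -1.3000
denominator: Q₃ − Q₁ = 54.9 − 43.0 = 11.9000
Bowley skewness = -1.3000 / 11.9000 ≈ -0.1092

-0.1092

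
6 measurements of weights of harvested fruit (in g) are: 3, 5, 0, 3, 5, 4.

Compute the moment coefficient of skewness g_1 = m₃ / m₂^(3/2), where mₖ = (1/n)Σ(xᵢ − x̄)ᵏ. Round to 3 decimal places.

-0.935

x̄ = (3 + 5 + 0 + 3 + 5 + 4) / 6 = 3.3333
deviations (xᵢ − x̄): -0.3333, 1.6667, -3.3333, -0.3333, 1.6667, 0.6667
Σ(xᵢ − x̄)² = 17.3333 ⇒ m₂ = 17.3333/6 = 2.88889
Σ(xᵢ − x̄)³ = -27.5556 ⇒ m₃ = -27.5556/6 = -4.59259
m₂^(3/2) = 2.88889^(1.5) = 4.91017
g_1 = m₃ / m₂^(3/2) = -4.59259 / 4.91017 ≈ -0.935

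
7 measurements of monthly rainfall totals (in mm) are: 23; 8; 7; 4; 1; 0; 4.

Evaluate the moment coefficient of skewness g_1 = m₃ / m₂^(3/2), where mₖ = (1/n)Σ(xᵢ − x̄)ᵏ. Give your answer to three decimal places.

x̄ = (23 + 8 + 7 + 4 + 1 + 0 + 4) / 7 = 6.7143
deviations (xᵢ − x̄): 16.2857, 1.2857, 0.2857, -2.7143, -5.7143, -6.7143, -2.7143
Σ(xᵢ − x̄)² = 359.4286 ⇒ m₂ = 359.4286/7 = 51.34694
Σ(xᵢ − x̄)³ = 3792.2449 ⇒ m₃ = 3792.2449/7 = 541.74927
m₂^(3/2) = 51.34694^(1.5) = 367.93562
g_1 = m₃ / m₂^(3/2) = 541.74927 / 367.93562 ≈ 1.472

1.472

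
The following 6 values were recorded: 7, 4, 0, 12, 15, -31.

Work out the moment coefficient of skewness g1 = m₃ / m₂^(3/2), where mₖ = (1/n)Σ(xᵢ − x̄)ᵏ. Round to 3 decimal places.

-1.382

x̄ = (7 + 4 + 0 + 12 + 15 - 31) / 6 = 1.1667
deviations (xᵢ − x̄): 5.8333, 2.8333, -1.1667, 10.8333, 13.8333, -32.1667
Σ(xᵢ − x̄)² = 1386.8333 ⇒ m₂ = 1386.8333/6 = 231.13889
Σ(xᵢ − x̄)³ = -29144.4444 ⇒ m₃ = -29144.4444/6 = -4857.40741
m₂^(3/2) = 231.13889^(1.5) = 3514.06291
g1 = m₃ / m₂^(3/2) = -4857.40741 / 3514.06291 ≈ -1.382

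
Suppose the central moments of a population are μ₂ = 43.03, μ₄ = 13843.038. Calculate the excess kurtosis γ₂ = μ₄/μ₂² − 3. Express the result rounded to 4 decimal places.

μ₂² = 43.03² = 1851.58090
μ₄/μ₂² = 13843.038 / 1851.58090 = 7.47633
γ₂ = 7.47633 − 3 ≈ 4.4763

4.4763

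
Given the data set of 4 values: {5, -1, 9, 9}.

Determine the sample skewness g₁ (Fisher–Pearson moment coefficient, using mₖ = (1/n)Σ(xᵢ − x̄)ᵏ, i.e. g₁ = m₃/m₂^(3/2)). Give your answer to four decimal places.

-0.6893

x̄ = (5 - 1 + 9 + 9) / 4 = 5.5000
deviations (xᵢ − x̄): -0.5000, -6.5000, 3.5000, 3.5000
Σ(xᵢ − x̄)² = 67.0000 ⇒ m₂ = 67.0000/4 = 16.75000
Σ(xᵢ − x̄)³ = -189.0000 ⇒ m₃ = -189.0000/4 = -47.25000
m₂^(3/2) = 16.75000^(1.5) = 68.55233
g₁ = m₃ / m₂^(3/2) = -47.25000 / 68.55233 ≈ -0.6893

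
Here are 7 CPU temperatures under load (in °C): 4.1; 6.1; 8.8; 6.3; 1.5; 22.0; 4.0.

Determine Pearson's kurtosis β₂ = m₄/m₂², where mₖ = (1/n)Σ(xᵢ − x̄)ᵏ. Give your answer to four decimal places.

x̄ = 7.5429
Σ(xᵢ − x̄)² = 275.1371 ⇒ m₂ = 39.30531
Σ(xᵢ − x̄)⁴ = 45325.4471 ⇒ m₄ = 6475.06387
m₂² = 1544.90709
β₂ = m₄/m₂² = 6475.06387 / 1544.90709 ≈ 4.1912

4.1912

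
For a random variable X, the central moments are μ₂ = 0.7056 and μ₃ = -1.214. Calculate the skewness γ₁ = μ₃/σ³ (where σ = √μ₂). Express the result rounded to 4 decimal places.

-2.0482

σ = √μ₂ = √0.7056 = 0.84000
σ³ = μ₂^(3/2) = 0.59270
γ₁ = μ₃/σ³ = -1.214 / 0.59270 ≈ -2.0482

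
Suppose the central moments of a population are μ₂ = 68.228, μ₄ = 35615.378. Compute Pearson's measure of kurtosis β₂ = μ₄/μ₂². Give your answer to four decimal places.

7.6509

μ₂² = 68.228² = 4655.05998
μ₄/μ₂² = 35615.378 / 4655.05998 = 7.65090
β₂ ≈ 7.6509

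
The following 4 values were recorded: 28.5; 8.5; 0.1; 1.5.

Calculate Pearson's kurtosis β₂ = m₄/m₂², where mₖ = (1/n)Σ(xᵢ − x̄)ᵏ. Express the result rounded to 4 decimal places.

x̄ = 9.6500
Σ(xᵢ − x̄)² = 514.2700 ⇒ m₂ = 128.56750
Σ(xᵢ − x̄)⁴ = 138985.6725 ⇒ m₄ = 34746.41813
m₂² = 16529.60206
β₂ = m₄/m₂² = 34746.41813 / 16529.60206 ≈ 2.1021

2.1021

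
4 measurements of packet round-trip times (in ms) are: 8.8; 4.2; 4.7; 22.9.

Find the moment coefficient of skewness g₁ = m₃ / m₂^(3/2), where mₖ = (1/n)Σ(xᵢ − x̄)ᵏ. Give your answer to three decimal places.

x̄ = (8.8 + 4.2 + 4.7 + 22.9) / 4 = 10.1500
deviations (xᵢ − x̄): -1.3500, -5.9500, -5.4500, 12.7500
Σ(xᵢ − x̄)² = 229.4900 ⇒ m₂ = 229.4900/4 = 57.37250
Σ(xᵢ − x̄)³ = 1697.6880 ⇒ m₃ = 1697.6880/4 = 424.42200
m₂^(3/2) = 57.37250^(1.5) = 434.56592
g₁ = m₃ / m₂^(3/2) = 424.42200 / 434.56592 ≈ 0.977

0.977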